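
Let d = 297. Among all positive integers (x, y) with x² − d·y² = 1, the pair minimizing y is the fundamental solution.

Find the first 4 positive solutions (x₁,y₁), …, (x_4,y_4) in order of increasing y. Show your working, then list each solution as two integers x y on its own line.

48599 2820
4723725601 274098360
459136680917399 26641812392460
44627167107085622401 2589530880648228720

√297 = [17; 4,3,1,1,2,1,1,3,4,34, …], period ℓ=10 (even) → k=9
k=0  a_k=17  p_k/q_k = 17/1
…
k=2  a_k=3  p_k/q_k = 224/13
…
k=5  a_k=2  p_k/q_k = 1327/77
k=6  a_k=1  p_k/q_k = 1844/107
k=7  a_k=1  p_k/q_k = 3171/184
k=8  a_k=3  p_k/q_k = 11357/659
k=9  a_k=4  p_k/q_k = 48599/2820
→ (48599, 2820).  Check: 48599²=2361862801, 297·2820²=2361862800, difference 1.
(x_2, y_2) = (48599·48599 + 297·2820·2820, 48599·2820 + 2820·48599) = (4723725601, 274098360)
(x_3, y_3) = (48599·4723725601 + 297·2820·274098360, 48599·274098360 + 2820·4723725601) = (459136680917399, 26641812392460)
(x_4, y_4) = (48599·459136680917399 + 297·2820·26641812392460, 48599·26641812392460 + 2820·459136680917399) = (44627167107085622401, 2589530880648228720)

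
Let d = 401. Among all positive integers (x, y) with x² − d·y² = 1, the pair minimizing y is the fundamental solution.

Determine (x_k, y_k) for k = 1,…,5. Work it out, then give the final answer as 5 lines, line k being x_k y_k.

801 40
1283201 64080
2055687201 102656120
3293209612801 164455040160
5275719744020001 263456871680200

d=401: √d = [20; 40] (ℓ=1, odd), read p_1/q_1
i=0: a=20 ⇒ p=20, q=1
i=1: a=40 ⇒ p=801, q=40
fundamental: x₁=801, y₁=40  (since 641601 − 401·1600 = 1)
(x_2, y_2) = (801·801 + 401·40·40, 801·40 + 40·801) = (1283201, 64080)
(x_3, y_3) = (801·1283201 + 401·40·64080, 801·64080 + 40·1283201) = (2055687201, 102656120)
(x_4, y_4) = (801·2055687201 + 401·40·102656120, 801·102656120 + 40·2055687201) = (3293209612801, 164455040160)
(x_5, y_5) = (801·3293209612801 + 401·40·164455040160, 801·164455040160 + 40·3293209612801) = (5275719744020001, 263456871680200)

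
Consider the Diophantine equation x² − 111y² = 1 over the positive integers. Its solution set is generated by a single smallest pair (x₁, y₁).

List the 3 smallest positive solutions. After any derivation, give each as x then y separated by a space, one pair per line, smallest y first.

√111 = [10; 1,1,6,1,1,20, …], period ℓ=6 (even) → k=5
i=0: a=10 ⇒ p=10, q=1
i=1: a=1 ⇒ p=11, q=1
i=2: a=1 ⇒ p=21, q=2
…
i=4: a=1 ⇒ p=158, q=15
i=5: a=1 ⇒ p=295, q=28
fundamental: x₁=295, y₁=28  (since 87025 − 111·784 = 1)
(295+28√111)^2 = 174049 + 16520√111
(295+28√111)^3 = 102688615 + 9746772√111

295 28
174049 16520
102688615 9746772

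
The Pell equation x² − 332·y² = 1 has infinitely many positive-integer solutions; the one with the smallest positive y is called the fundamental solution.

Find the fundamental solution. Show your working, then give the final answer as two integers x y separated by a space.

[18; 4,1,1,8,1,1,4,36] for √332; ℓ=8 ⇒ convergent index 7
i=0: a=18 ⇒ p=18, q=1
i=1: a=4 ⇒ p=73, q=4
i=2: a=1 ⇒ p=91, q=5
i=3: a=1 ⇒ p=164, q=9
i=4: a=8 ⇒ p=1403, q=77
i=5: a=1 ⇒ p=1567, q=86
i=6: a=1 ⇒ p=2970, q=163
i=7: a=4 ⇒ p=13447, q=738
→ (13447, 738).  Check: 13447²=180821809, 332·738²=180821808, difference 1.

13447 738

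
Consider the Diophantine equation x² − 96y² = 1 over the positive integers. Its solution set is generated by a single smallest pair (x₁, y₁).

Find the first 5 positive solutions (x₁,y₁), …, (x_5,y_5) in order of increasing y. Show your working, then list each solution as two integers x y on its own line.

d=96: √d = [9; 1,3,1,18] (ℓ=4, even), read p_3/q_3
i=0: a=9 ⇒ p=9, q=1
i=1: a=1 ⇒ p=10, q=1
i=2: a=3 ⇒ p=39, q=4
i=3: a=1 ⇒ p=49, q=5
(x₁, y₁) = (49, 5);  49² − 96·5² = 1 ✓
(49+5√96)^2 = 4801 + 490√96
(49+5√96)^3 = 470449 + 48015√96
(49+5√96)^4 = 46099201 + 4704980√96
(49+5√96)^5 = 4517251249 + 461040025√96

49 5
4801 490
470449 48015
46099201 4704980
4517251249 461040025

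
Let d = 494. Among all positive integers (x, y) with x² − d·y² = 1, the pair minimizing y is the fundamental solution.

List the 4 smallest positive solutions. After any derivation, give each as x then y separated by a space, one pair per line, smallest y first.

√494 → a₀=22, period (4,2,2,1,2,1,2,2,4,44); ℓ=10 even so k=9
i=0: a=22 ⇒ p=22, q=1
…
i=3: a=2 ⇒ p=489, q=22
…
i=7: a=2 ⇒ p=6979, q=314
i=8: a=2 ⇒ p=16514, q=743
i=9: a=4 ⇒ p=73035, q=3286
fundamental: x₁=73035, y₁=3286  (since 5334111225 − 494·10797796 = 1)
n=2: (73035,3286)∘(73035,3286) = (73035·73035+494·3286·3286, 73035·3286+3286·73035) = (10668222449,479986020)
n=3: (10668222449,479986020)∘(73035,3286) = (73035·10668222449+494·3286·479986020, 73035·479986020+3286·10668222449) = (1558307253052395,70111557938114)
n=4: (1558307253052395,70111557938114)∘(73035,3286) = (73035·1558307253052395+494·3286·70111557938114, 73035·70111557938114+3286·1558307253052395) = (227621940442695115201,10241195267540325960)

73035 3286
10668222449 479986020
1558307253052395 70111557938114
227621940442695115201 10241195267540325960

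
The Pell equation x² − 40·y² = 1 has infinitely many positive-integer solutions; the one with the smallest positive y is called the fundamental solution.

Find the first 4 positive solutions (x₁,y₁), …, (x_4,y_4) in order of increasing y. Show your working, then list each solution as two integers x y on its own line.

19 3
721 114
27379 4329
1039681 164388

√40 = [6; 3,12, …], period ℓ=2 (even) → k=1
k=0  a_k=6  p_k/q_k = 6/1
k=1  a_k=3  p_k/q_k = 19/3
→ (19, 3).  Check: 19²=361, 40·3²=360, difference 1.
n=2: (19,3)∘(19,3) = (19·19+40·3·3, 19·3+3·19) = (721,114)
n=3: (721,114)∘(19,3) = (19·721+40·3·114, 19·114+3·721) = (27379,4329)
n=4: (27379,4329)∘(19,3) = (19·27379+40·3·4329, 19·4329+3·27379) = (1039681,164388)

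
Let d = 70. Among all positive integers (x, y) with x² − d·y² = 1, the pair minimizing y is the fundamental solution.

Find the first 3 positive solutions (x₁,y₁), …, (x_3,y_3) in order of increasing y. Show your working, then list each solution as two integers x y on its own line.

[8; 2,1,2,1,2,16] for √70; ℓ=6 ⇒ convergent index 5
a_0=8:  p_0=8·1+0=8,  q_0=8·0+1=1
a_1=2:  p_1=2·8+1=17,  q_1=2·1+0=2
a_2=1:  p_2=1·17+8=25,  q_2=1·2+1=3
…
a_4=1:  p_4=1·67+25=92,  q_4=1·8+3=11
a_5=2:  p_5=2·92+67=251,  q_5=2·11+8=30
fundamental: x₁=251, y₁=30  (since 63001 − 70·900 = 1)
(251+30√70)^2 = 126001 + 15060√70
(251+30√70)^3 = 63252251 + 7560090√70

251 30
126001 15060
63252251 7560090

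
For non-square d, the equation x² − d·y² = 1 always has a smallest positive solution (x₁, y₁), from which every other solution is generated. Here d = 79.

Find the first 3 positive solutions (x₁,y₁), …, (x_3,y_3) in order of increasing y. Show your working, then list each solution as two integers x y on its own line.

80 9
12799 1440
2047760 230391

√79 → a₀=8, period (1,7,1,16); ℓ=4 even so k=3
i=0: a=8 ⇒ p=8, q=1
i=1: a=1 ⇒ p=9, q=1
i=2: a=7 ⇒ p=71, q=8
i=3: a=1 ⇒ p=80, q=9
(x₁, y₁) = (80, 9);  80² − 79·9² = 1 ✓
k=2:  x_2 = 80·80+79·9·9 = 12799,  y_2 = 80·9+9·80 = 1440
k=3:  x_3 = 80·12799+79·9·1440 = 2047760,  y_3 = 80·1440+9·12799 = 230391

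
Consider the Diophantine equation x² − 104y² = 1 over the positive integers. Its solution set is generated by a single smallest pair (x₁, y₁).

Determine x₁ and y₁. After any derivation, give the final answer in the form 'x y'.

51 5

√104 = [10; 5,20, …], period ℓ=2 (even) → k=1
a_0=10:  p_0=10·1+0=10,  q_0=10·0+1=1
a_1=5:  p_1=5·10+1=51,  q_1=5·1+0=5
fundamental: x₁=51, y₁=5  (since 2601 − 104·25 = 1)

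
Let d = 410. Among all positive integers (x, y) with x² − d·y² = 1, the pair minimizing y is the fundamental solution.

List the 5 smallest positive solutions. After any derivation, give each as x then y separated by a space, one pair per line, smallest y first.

√410 → a₀=20, period (4,40); ℓ=2 even so k=1
k=0  a_k=20  p_k/q_k = 20/1
k=1  a_k=4  p_k/q_k = 81/4
(x₁, y₁) = (81, 4);  81² − 410·4² = 1 ✓
k=2:  x_2 = 81·81+410·4·4 = 13121,  y_2 = 81·4+4·81 = 648
k=3:  x_3 = 81·13121+410·4·648 = 2125521,  y_3 = 81·648+4·13121 = 104972
k=4:  x_4 = 81·2125521+410·4·104972 = 344321281,  y_4 = 81·104972+4·2125521 = 17004816
k=5:  x_5 = 81·344321281+410·4·17004816 = 55777922001,  y_5 = 81·17004816+4·344321281 = 2754675220

81 4
13121 648
2125521 104972
344321281 17004816
55777922001 2754675220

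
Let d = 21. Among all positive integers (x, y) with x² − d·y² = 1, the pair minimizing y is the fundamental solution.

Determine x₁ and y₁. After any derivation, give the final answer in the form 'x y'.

[4; 1,1,2,1,1,8] for √21; ℓ=6 ⇒ convergent index 5
k=0  a_k=4  p_k/q_k = 4/1
…
k=3  a_k=2  p_k/q_k = 23/5
k=4  a_k=1  p_k/q_k = 32/7
k=5  a_k=1  p_k/q_k = 55/12
(x₁, y₁) = (55, 12);  55² − 21·12² = 1 ✓

55 12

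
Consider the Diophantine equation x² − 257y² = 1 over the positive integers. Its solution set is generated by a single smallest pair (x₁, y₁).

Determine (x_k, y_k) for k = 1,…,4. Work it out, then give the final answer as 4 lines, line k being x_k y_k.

√257 → a₀=16, period (32); ℓ=1 odd so k=1
a_0=16:  p_0=16·1+0=16,  q_0=16·0+1=1
a_1=32:  p_1=32·16+1=513,  q_1=32·1+0=32
(x₁, y₁) = (513, 32);  513² − 257·32² = 1 ✓
(x_2, y_2) = (513·513 + 257·32·32, 513·32 + 32·513) = (526337, 32832)
(x_3, y_3) = (513·526337 + 257·32·32832, 513·32832 + 32·526337) = (540021249, 33685600)
(x_4, y_4) = (513·540021249 + 257·32·33685600, 513·33685600 + 32·540021249) = (554061275137, 34561392768)

513 32
526337 32832
540021249 33685600
554061275137 34561392768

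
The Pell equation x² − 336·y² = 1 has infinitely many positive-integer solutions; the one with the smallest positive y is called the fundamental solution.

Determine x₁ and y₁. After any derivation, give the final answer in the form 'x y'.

d=336: √d = [18; 3,36] (ℓ=2, even), read p_1/q_1
k=0  a_k=18  p_k/q_k = 18/1
k=1  a_k=3  p_k/q_k = 55/3
fundamental: x₁=55, y₁=3  (since 3025 − 336·9 = 1)

55 3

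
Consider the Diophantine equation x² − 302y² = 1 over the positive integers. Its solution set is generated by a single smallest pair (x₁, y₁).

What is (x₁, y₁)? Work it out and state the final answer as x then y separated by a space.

4276623 246092

d=302: √d = [17; 2,1,1,1,4,…,1,2,34] (ℓ=16, even), read p_15/q_15
step 0: (17, 1)  from 17·(1,0) + (0,1)
step 1: (35, 2)  from 2·(17,1) + (1,0)
step 2: (52, 3)  from 1·(35,2) + (17,1)
step 3: (87, 5)  from 1·(52,3) + (35,2)
step 4: (139, 8)  from 1·(87,5) + (52,3)
step 5: (643, 37)  from 4·(139,8) + (87,5)
step 6: (1425, 82)  from 2·(643,37) + (139,8)
step 7: (2068, 119)  from 1·(1425,82) + (643,37)
step 8: (34513, 1986)  from 16·(2068,119) + (1425,82)
step 9: (36581, 2105)  from 1·(34513,1986) + (2068,119)
step 10: (107675, 6196)  from 2·(36581,2105) + (34513,1986)
step 11: (467281, 26889)  from 4·(107675,6196) + (36581,2105)
step 12: (574956, 33085)  from 1·(467281,26889) + (107675,6196)
…
step 14: (1617193, 93059)  from 1·(1042237,59974) + (574956,33085)
step 15: (4276623, 246092)  from 2·(1617193,93059) + (1042237,59974)
→ (4276623, 246092).  Check: 4276623²=18289504284129, 302·246092²=18289504284128, difference 1.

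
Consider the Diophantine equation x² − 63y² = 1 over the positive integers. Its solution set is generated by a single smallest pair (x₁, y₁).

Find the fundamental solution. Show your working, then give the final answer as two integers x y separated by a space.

8 1

d=63: √d = [7; 1,14] (ℓ=2, even), read p_1/q_1
k=0  a_k=7  p_k/q_k = 7/1
k=1  a_k=1  p_k/q_k = 8/1
fundamental: x₁=8, y₁=1  (since 64 − 63·1 = 1)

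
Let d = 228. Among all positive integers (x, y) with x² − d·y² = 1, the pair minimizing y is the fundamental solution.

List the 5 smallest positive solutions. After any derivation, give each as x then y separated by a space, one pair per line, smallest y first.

[15; 10,30] for √228; ℓ=2 ⇒ convergent index 1
k=0  a_k=15  p_k/q_k = 15/1
k=1  a_k=10  p_k/q_k = 151/10
fundamental: x₁=151, y₁=10  (since 22801 − 228·100 = 1)
n=2: (151,10)∘(151,10) = (151·151+228·10·10, 151·10+10·151) = (45601,3020)
n=3: (45601,3020)∘(151,10) = (151·45601+228·10·3020, 151·3020+10·45601) = (13771351,912030)
n=4: (13771351,912030)∘(151,10) = (151·13771351+228·10·912030, 151·912030+10·13771351) = (4158902401,275430040)
n=5: (4158902401,275430040)∘(151,10) = (151·4158902401+228·10·275430040, 151·275430040+10·4158902401) = (1255974753751,83178960050)

151 10
45601 3020
13771351 912030
4158902401 275430040
1255974753751 83178960050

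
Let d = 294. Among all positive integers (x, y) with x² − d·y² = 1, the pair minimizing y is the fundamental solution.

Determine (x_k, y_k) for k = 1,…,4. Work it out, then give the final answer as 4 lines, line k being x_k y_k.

4801 280
46099201 2688560
442644523201 25815552840
4250272665676801 247880935681120

[17; 6,1,4,1,6,34] for √294; ℓ=6 ⇒ convergent index 5
a_0=17:  p_0=17·1+0=17,  q_0=17·0+1=1
…
a_2=1:  p_2=1·103+17=120,  q_2=1·6+1=7
a_3=4:  p_3=4·120+103=583,  q_3=4·7+6=34
a_4=1:  p_4=1·583+120=703,  q_4=1·34+7=41
a_5=6:  p_5=6·703+583=4801,  q_5=6·41+34=280
→ (4801, 280).  Check: 4801²=23049601, 294·280²=23049600, difference 1.
k=2:  x_2 = 4801·4801+294·280·280 = 46099201,  y_2 = 4801·280+280·4801 = 2688560
k=3:  x_3 = 4801·46099201+294·280·2688560 = 442644523201,  y_3 = 4801·2688560+280·46099201 = 25815552840
k=4:  x_4 = 4801·442644523201+294·280·25815552840 = 4250272665676801,  y_4 = 4801·25815552840+280·442644523201 = 247880935681120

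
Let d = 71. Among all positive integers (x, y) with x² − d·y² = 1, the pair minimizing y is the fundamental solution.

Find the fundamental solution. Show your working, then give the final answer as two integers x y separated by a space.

3480 413

√71 → a₀=8, period (2,2,1,7,1,2,2,16); ℓ=8 even so k=7
k=0  a_k=8  p_k/q_k = 8/1
k=1  a_k=2  p_k/q_k = 17/2
k=2  a_k=2  p_k/q_k = 42/5
k=3  a_k=1  p_k/q_k = 59/7
…
k=5  a_k=1  p_k/q_k = 514/61
k=6  a_k=2  p_k/q_k = 1483/176
k=7  a_k=2  p_k/q_k = 3480/413
→ (3480, 413).  Check: 3480²=12110400, 71·413²=12110399, difference 1.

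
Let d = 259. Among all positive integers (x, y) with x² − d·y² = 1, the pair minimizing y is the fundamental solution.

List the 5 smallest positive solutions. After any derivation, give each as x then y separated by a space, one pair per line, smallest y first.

847225 52644
1435580401249 89202625800
2432519210895520825 151149389286757356
4121782176900479681520001 256115082676856799248400
6984153809646585277140670173625 433974201841648854097164622644

√259 = [16; 10,1,2,3,4,3,2,1,10,32, …], period ℓ=10 (even) → k=9
i=0: a=16 ⇒ p=16, q=1
i=1: a=10 ⇒ p=161, q=10
i=2: a=1 ⇒ p=177, q=11
…
i=6: a=3 ⇒ p=23931, q=1487
…
i=8: a=1 ⇒ p=79196, q=4921
i=9: a=10 ⇒ p=847225, q=52644
→ (847225, 52644).  Check: 847225²=717790200625, 259·52644²=717790200624, difference 1.
k=2:  x_2 = 847225·847225+259·52644·52644 = 1435580401249,  y_2 = 847225·52644+52644·847225 = 89202625800
k=3:  x_3 = 847225·1435580401249+259·52644·89202625800 = 2432519210895520825,  y_3 = 847225·89202625800+52644·1435580401249 = 151149389286757356
k=4:  x_4 = 847225·2432519210895520825+259·52644·151149389286757356 = 4121782176900479681520001,  y_4 = 847225·151149389286757356+52644·2432519210895520825 = 256115082676856799248400
k=5:  x_5 = 847225·4121782176900479681520001+259·52644·256115082676856799248400 = 6984153809646585277140670173625,  y_5 = 847225·256115082676856799248400+52644·4121782176900479681520001 = 433974201841648854097164622644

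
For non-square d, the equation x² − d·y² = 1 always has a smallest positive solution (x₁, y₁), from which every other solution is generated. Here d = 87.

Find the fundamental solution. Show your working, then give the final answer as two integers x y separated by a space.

[9; 3,18] for √87; ℓ=2 ⇒ convergent index 1
i=0: a=9 ⇒ p=9, q=1
i=1: a=3 ⇒ p=28, q=3
fundamental: x₁=28, y₁=3  (since 784 − 87·9 = 1)

28 3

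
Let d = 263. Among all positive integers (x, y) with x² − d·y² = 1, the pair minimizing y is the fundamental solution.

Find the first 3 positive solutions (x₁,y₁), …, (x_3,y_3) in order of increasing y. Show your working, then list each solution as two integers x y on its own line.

139128 8579
38713200767 2387158224
10772180392483224 664241098768765

d=263: √d = [16; 4,1,1,1,1,15,1,1,1,1,4,32] (ℓ=12, even), read p_11/q_11
i=0: a=16 ⇒ p=16, q=1
i=1: a=4 ⇒ p=65, q=4
i=2: a=1 ⇒ p=81, q=5
i=3: a=1 ⇒ p=146, q=9
i=4: a=1 ⇒ p=227, q=14
…
i=7: a=1 ⇒ p=6195, q=382
i=8: a=1 ⇒ p=12017, q=741
i=9: a=1 ⇒ p=18212, q=1123
i=10: a=1 ⇒ p=30229, q=1864
i=11: a=4 ⇒ p=139128, q=8579
→ (139128, 8579).  Check: 139128²=19356600384, 263·8579²=19356600383, difference 1.
(139128+8579√263)^2 = 38713200767 + 2387158224√263
(139128+8579√263)^3 = 10772180392483224 + 664241098768765√263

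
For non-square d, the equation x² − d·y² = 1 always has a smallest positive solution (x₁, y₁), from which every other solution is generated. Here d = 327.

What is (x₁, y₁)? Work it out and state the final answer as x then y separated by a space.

217 12

[18; 12,36] for √327; ℓ=2 ⇒ convergent index 1
i=0: a=18 ⇒ p=18, q=1
i=1: a=12 ⇒ p=217, q=12
→ (217, 12).  Check: 217²=47089, 327·12²=47088, difference 1.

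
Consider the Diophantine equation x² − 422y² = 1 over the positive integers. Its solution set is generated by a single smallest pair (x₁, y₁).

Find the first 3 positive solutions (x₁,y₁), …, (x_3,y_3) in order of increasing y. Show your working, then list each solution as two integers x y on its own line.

7022501 341850
98631040590001 4801283933700
1385273162348638202501 67434042451384025550

[20; 1,1,5,2,1,…,1,1,40] for √422; ℓ=14 ⇒ convergent index 13
a_0=20:  p_0=20·1+0=20,  q_0=20·0+1=1
…
a_2=1:  p_2=1·21+20=41,  q_2=1·1+1=2
a_3=5:  p_3=5·41+21=226,  q_3=5·2+1=11
a_4=2:  p_4=2·226+41=493,  q_4=2·11+2=24
…
a_7=20:  p_7=20·2650+719=53719,  q_7=20·129+35=2615
a_8=3:  p_8=3·53719+2650=163807,  q_8=3·2615+129=7974
a_9=1:  p_9=1·163807+53719=217526,  q_9=1·7974+2615=10589
…
a_11=5:  p_11=5·598859+217526=3211821,  q_11=5·29152+10589=156349
a_12=1:  p_12=1·3211821+598859=3810680,  q_12=1·156349+29152=185501
a_13=1:  p_13=1·3810680+3211821=7022501,  q_13=1·185501+156349=341850
fundamental: x₁=7022501, y₁=341850  (since 49315520295001 − 422·116861422500 = 1)
k=2:  x_2 = 7022501·7022501+422·341850·341850 = 98631040590001,  y_2 = 7022501·341850+341850·7022501 = 4801283933700
k=3:  x_3 = 7022501·98631040590001+422·341850·4801283933700 = 1385273162348638202501,  y_3 = 7022501·4801283933700+341850·98631040590001 = 67434042451384025550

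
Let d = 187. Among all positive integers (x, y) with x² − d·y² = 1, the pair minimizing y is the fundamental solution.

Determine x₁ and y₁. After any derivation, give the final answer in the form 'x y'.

1682 123

d=187: √d = [13; 1,2,13,2,1,26] (ℓ=6, even), read p_5/q_5
i=0: a=13 ⇒ p=13, q=1
…
i=3: a=13 ⇒ p=547, q=40
i=4: a=2 ⇒ p=1135, q=83
i=5: a=1 ⇒ p=1682, q=123
fundamental: x₁=1682, y₁=123  (since 2829124 − 187·15129 = 1)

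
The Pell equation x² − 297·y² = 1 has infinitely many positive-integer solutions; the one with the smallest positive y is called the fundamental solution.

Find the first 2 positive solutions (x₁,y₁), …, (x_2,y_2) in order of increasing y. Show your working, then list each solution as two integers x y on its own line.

[17; 4,3,1,1,2,1,1,3,4,34] for √297; ℓ=10 ⇒ convergent index 9
k=0  a_k=17  p_k/q_k = 17/1
…
k=2  a_k=3  p_k/q_k = 224/13
k=3  a_k=1  p_k/q_k = 293/17
…
k=5  a_k=2  p_k/q_k = 1327/77
k=6  a_k=1  p_k/q_k = 1844/107
…
k=8  a_k=3  p_k/q_k = 11357/659
k=9  a_k=4  p_k/q_k = 48599/2820
(x₁, y₁) = (48599, 2820);  48599² − 297·2820² = 1 ✓
(x_2, y_2) = (48599·48599 + 297·2820·2820, 48599·2820 + 2820·48599) = (4723725601, 274098360)

48599 2820
4723725601 274098360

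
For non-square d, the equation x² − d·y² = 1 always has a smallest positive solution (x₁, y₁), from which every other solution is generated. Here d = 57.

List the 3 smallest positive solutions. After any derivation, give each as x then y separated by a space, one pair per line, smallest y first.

151 20
45601 6040
13771351 1824060

√57 = [7; 1,1,4,1,1,14, …], period ℓ=6 (even) → k=5
i=0: a=7 ⇒ p=7, q=1
…
i=3: a=4 ⇒ p=68, q=9
i=4: a=1 ⇒ p=83, q=11
i=5: a=1 ⇒ p=151, q=20
fundamental: x₁=151, y₁=20  (since 22801 − 57·400 = 1)
k=2:  x_2 = 151·151+57·20·20 = 45601,  y_2 = 151·20+20·151 = 6040
k=3:  x_3 = 151·45601+57·20·6040 = 13771351,  y_3 = 151·6040+20·45601 = 1824060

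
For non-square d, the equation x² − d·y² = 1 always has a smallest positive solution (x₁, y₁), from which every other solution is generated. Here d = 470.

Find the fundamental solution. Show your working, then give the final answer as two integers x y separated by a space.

1691 78

d=470: √d = [21; 1,2,8,2,1,42] (ℓ=6, even), read p_5/q_5
i=0: a=21 ⇒ p=21, q=1
i=1: a=1 ⇒ p=22, q=1
i=2: a=2 ⇒ p=65, q=3
…
i=4: a=2 ⇒ p=1149, q=53
i=5: a=1 ⇒ p=1691, q=78
fundamental: x₁=1691, y₁=78  (since 2859481 − 470·6084 = 1)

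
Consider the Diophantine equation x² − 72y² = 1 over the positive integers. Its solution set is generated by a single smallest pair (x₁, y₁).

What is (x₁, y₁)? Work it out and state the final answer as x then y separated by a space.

√72 = [8; 2,16, …], period ℓ=2 (even) → k=1
k=0  a_k=8  p_k/q_k = 8/1
k=1  a_k=2  p_k/q_k = 17/2
(x₁, y₁) = (17, 2);  17² − 72·2² = 1 ✓

17 2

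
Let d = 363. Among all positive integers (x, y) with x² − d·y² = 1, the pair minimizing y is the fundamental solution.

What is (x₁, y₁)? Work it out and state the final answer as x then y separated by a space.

√363 → a₀=19, period (19,38); ℓ=2 even so k=1
k=0  a_k=19  p_k/q_k = 19/1
k=1  a_k=19  p_k/q_k = 362/19
fundamental: x₁=362, y₁=19  (since 131044 − 363·361 = 1)

362 19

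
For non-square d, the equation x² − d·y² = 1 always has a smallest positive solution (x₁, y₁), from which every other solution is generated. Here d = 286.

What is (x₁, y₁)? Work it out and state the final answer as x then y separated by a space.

d=286: √d = [16; 1,10,3,3,2,3,3,10,1,32] (ℓ=10, even), read p_9/q_9
k=0  a_k=16  p_k/q_k = 16/1
k=1  a_k=1  p_k/q_k = 17/1
k=2  a_k=10  p_k/q_k = 186/11
k=3  a_k=3  p_k/q_k = 575/34
k=4  a_k=3  p_k/q_k = 1911/113
k=5  a_k=2  p_k/q_k = 4397/260
k=6  a_k=3  p_k/q_k = 15102/893
k=7  a_k=3  p_k/q_k = 49703/2939
k=8  a_k=10  p_k/q_k = 512132/30283
k=9  a_k=1  p_k/q_k = 561835/33222
fundamental: x₁=561835, y₁=33222  (since 315658567225 − 286·1103701284 = 1)

561835 33222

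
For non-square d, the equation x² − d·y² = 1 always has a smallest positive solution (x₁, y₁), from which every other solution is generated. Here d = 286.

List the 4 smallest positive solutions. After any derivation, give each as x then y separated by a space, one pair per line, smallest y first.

561835 33222
631317134449 37330564740
709392124465745995 41947235681362578
797122648497793485067201 47134850318039357456520

√286 → a₀=16, period (1,10,3,3,2,3,3,10,1,32); ℓ=10 even so k=9
k=0  a_k=16  p_k/q_k = 16/1
k=1  a_k=1  p_k/q_k = 17/1
k=2  a_k=10  p_k/q_k = 186/11
k=3  a_k=3  p_k/q_k = 575/34
k=4  a_k=3  p_k/q_k = 1911/113
k=5  a_k=2  p_k/q_k = 4397/260
k=6  a_k=3  p_k/q_k = 15102/893
…
k=8  a_k=10  p_k/q_k = 512132/30283
k=9  a_k=1  p_k/q_k = 561835/33222
(x₁, y₁) = (561835, 33222);  561835² − 286·33222² = 1 ✓
(x_2, y_2) = (561835·561835 + 286·33222·33222, 561835·33222 + 33222·561835) = (631317134449, 37330564740)
(x_3, y_3) = (561835·631317134449 + 286·33222·37330564740, 561835·37330564740 + 33222·631317134449) = (709392124465745995, 41947235681362578)
(x_4, y_4) = (561835·709392124465745995 + 286·33222·41947235681362578, 561835·41947235681362578 + 33222·709392124465745995) = (797122648497793485067201, 47134850318039357456520)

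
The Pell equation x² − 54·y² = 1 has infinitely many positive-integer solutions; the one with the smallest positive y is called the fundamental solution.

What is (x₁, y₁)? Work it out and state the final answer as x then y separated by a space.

485 66

√54 → a₀=7, period (2,1,6,1,2,14); ℓ=6 even so k=5
step 0: (7, 1)  from 7·(1,0) + (0,1)
…
step 2: (22, 3)  from 1·(15,2) + (7,1)
step 3: (147, 20)  from 6·(22,3) + (15,2)
step 4: (169, 23)  from 1·(147,20) + (22,3)
step 5: (485, 66)  from 2·(169,23) + (147,20)
fundamental: x₁=485, y₁=66  (since 235225 − 54·4356 = 1)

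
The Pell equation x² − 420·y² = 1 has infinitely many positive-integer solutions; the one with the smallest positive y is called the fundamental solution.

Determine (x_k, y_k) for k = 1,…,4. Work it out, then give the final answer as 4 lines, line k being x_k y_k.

41 2
3361 164
275561 13446
22592641 1102408

d=420: √d = [20; 2,40] (ℓ=2, even), read p_1/q_1
k=0  a_k=20  p_k/q_k = 20/1
k=1  a_k=2  p_k/q_k = 41/2
→ (41, 2).  Check: 41²=1681, 420·2²=1680, difference 1.
(41+2√420)^2 = 3361 + 164√420
(41+2√420)^3 = 275561 + 13446√420
(41+2√420)^4 = 22592641 + 1102408√420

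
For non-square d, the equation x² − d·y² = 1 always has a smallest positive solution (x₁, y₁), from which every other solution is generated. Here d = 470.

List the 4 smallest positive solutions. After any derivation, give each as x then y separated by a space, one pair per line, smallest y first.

1691 78
5718961 263796
19341524411 892157994
65413029839041 3017278071912

d=470: √d = [21; 1,2,8,2,1,42] (ℓ=6, even), read p_5/q_5
k=0  a_k=21  p_k/q_k = 21/1
…
k=2  a_k=2  p_k/q_k = 65/3
k=3  a_k=8  p_k/q_k = 542/25
k=4  a_k=2  p_k/q_k = 1149/53
k=5  a_k=1  p_k/q_k = 1691/78
→ (1691, 78).  Check: 1691²=2859481, 470·78²=2859480, difference 1.
n=2: (1691,78)∘(1691,78) = (1691·1691+470·78·78, 1691·78+78·1691) = (5718961,263796)
n=3: (5718961,263796)∘(1691,78) = (1691·5718961+470·78·263796, 1691·263796+78·5718961) = (19341524411,892157994)
n=4: (19341524411,892157994)∘(1691,78) = (1691·19341524411+470·78·892157994, 1691·892157994+78·19341524411) = (65413029839041,3017278071912)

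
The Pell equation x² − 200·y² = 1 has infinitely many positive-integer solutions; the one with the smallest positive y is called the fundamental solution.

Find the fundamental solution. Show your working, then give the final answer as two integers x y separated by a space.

99 7

√200 = [14; 7,28, …], period ℓ=2 (even) → k=1
step 0: (14, 1)  from 14·(1,0) + (0,1)
step 1: (99, 7)  from 7·(14,1) + (1,0)
fundamental: x₁=99, y₁=7  (since 9801 − 200·49 = 1)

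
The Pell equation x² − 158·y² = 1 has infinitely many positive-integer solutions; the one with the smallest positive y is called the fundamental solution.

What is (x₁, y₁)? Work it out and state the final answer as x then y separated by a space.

7743 616

√158 = [12; 1,1,3,12,3,1,1,24, …], period ℓ=8 (even) → k=7
i=0: a=12 ⇒ p=12, q=1
i=1: a=1 ⇒ p=13, q=1
i=2: a=1 ⇒ p=25, q=2
i=3: a=3 ⇒ p=88, q=7
…
i=5: a=3 ⇒ p=3331, q=265
i=6: a=1 ⇒ p=4412, q=351
i=7: a=1 ⇒ p=7743, q=616
→ (7743, 616).  Check: 7743²=59954049, 158·616²=59954048, difference 1.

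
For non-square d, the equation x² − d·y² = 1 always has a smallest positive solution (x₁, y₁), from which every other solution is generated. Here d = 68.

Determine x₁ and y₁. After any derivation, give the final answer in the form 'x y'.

33 4

√68 = [8; 4,16, …], period ℓ=2 (even) → k=1
i=0: a=8 ⇒ p=8, q=1
i=1: a=4 ⇒ p=33, q=4
fundamental: x₁=33, y₁=4  (since 1089 − 68·16 = 1)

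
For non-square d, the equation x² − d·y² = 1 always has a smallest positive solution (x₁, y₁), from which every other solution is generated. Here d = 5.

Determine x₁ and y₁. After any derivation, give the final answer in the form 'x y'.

9 4

√5 → a₀=2, period (4); ℓ=1 odd so k=1
i=0: a=2 ⇒ p=2, q=1
i=1: a=4 ⇒ p=9, q=4
→ (9, 4).  Check: 9²=81, 5·4²=80, difference 1.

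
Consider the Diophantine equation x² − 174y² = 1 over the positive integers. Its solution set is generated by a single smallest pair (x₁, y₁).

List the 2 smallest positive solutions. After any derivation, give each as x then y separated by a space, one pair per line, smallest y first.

1451 110
4210801 319220

[13; 5,4,5,26] for √174; ℓ=4 ⇒ convergent index 3
a_0=13:  p_0=13·1+0=13,  q_0=13·0+1=1
…
a_2=4:  p_2=4·66+13=277,  q_2=4·5+1=21
a_3=5:  p_3=5·277+66=1451,  q_3=5·21+5=110
→ (1451, 110).  Check: 1451²=2105401, 174·110²=2105400, difference 1.
k=2:  x_2 = 1451·1451+174·110·110 = 4210801,  y_2 = 1451·110+110·1451 = 319220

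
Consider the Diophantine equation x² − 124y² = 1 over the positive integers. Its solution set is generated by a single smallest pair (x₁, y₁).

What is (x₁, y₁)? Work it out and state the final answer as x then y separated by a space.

d=124: √d = [11; 7,2,1,1,1,…,2,7,22] (ℓ=16, even), read p_15/q_15
k=0  a_k=11  p_k/q_k = 11/1
k=1  a_k=7  p_k/q_k = 78/7
k=2  a_k=2  p_k/q_k = 167/15
…
k=4  a_k=1  p_k/q_k = 412/37
…
k=6  a_k=3  p_k/q_k = 2383/214
k=7  a_k=1  p_k/q_k = 3040/273
…
k=9  a_k=1  p_k/q_k = 17583/1579
k=10  a_k=3  p_k/q_k = 67292/6043
k=11  a_k=1  p_k/q_k = 84875/7622
…
k=14  a_k=2  p_k/q_k = 626251/56239
k=15  a_k=7  p_k/q_k = 4620799/414960
(x₁, y₁) = (4620799, 414960);  4620799² − 124·414960² = 1 ✓

4620799 414960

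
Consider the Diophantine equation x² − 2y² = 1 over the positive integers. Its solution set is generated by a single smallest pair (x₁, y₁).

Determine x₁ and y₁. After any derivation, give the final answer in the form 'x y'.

3 2

d=2: √d = [1; 2] (ℓ=1, odd), read p_1/q_1
i=0: a=1 ⇒ p=1, q=1
i=1: a=2 ⇒ p=3, q=2
(x₁, y₁) = (3, 2);  3² − 2·2² = 1 ✓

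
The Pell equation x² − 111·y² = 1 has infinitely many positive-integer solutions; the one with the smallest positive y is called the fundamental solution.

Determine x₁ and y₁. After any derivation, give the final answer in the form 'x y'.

√111 = [10; 1,1,6,1,1,20, …], period ℓ=6 (even) → k=5
a_0=10:  p_0=10·1+0=10,  q_0=10·0+1=1
a_1=1:  p_1=1·10+1=11,  q_1=1·1+0=1
a_2=1:  p_2=1·11+10=21,  q_2=1·1+1=2
…
a_4=1:  p_4=1·137+21=158,  q_4=1·13+2=15
a_5=1:  p_5=1·158+137=295,  q_5=1·15+13=28
(x₁, y₁) = (295, 28);  295² − 111·28² = 1 ✓

295 28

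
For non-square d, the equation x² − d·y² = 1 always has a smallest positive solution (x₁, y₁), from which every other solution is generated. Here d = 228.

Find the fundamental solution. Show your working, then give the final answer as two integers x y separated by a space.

151 10

[15; 10,30] for √228; ℓ=2 ⇒ convergent index 1
k=0  a_k=15  p_k/q_k = 15/1
k=1  a_k=10  p_k/q_k = 151/10
(x₁, y₁) = (151, 10);  151² − 228·10² = 1 ✓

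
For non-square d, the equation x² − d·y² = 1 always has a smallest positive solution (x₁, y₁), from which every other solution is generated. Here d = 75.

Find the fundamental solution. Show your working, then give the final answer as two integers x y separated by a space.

26 3

√75 → a₀=8, period (1,1,1,16); ℓ=4 even so k=3
a_0=8:  p_0=8·1+0=8,  q_0=8·0+1=1
a_1=1:  p_1=1·8+1=9,  q_1=1·1+0=1
a_2=1:  p_2=1·9+8=17,  q_2=1·1+1=2
a_3=1:  p_3=1·17+9=26,  q_3=1·2+1=3
→ (26, 3).  Check: 26²=676, 75·3²=675, difference 1.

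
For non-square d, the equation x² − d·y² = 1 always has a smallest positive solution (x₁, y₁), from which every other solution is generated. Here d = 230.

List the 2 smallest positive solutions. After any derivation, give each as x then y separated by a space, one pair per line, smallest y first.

[15; 6,30] for √230; ℓ=2 ⇒ convergent index 1
i=0: a=15 ⇒ p=15, q=1
i=1: a=6 ⇒ p=91, q=6
→ (91, 6).  Check: 91²=8281, 230·6²=8280, difference 1.
(x_2, y_2) = (91·91 + 230·6·6, 91·6 + 6·91) = (16561, 1092)

91 6
16561 1092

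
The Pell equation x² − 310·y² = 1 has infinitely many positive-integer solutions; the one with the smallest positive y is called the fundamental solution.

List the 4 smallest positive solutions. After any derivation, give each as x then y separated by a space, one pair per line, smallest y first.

d=310: √d = [17; 1,1,1,1,5,…,1,1,34] (ℓ=16, even), read p_15/q_15
k=0  a_k=17  p_k/q_k = 17/1
…
k=7  a_k=1  p_k/q_k = 2060/117
…
k=10  a_k=3  p_k/q_k = 28928/1643
k=11  a_k=5  p_k/q_k = 152387/8655
…
k=13  a_k=1  p_k/q_k = 333702/18953
k=14  a_k=1  p_k/q_k = 515017/29251
k=15  a_k=1  p_k/q_k = 848719/48204
(x₁, y₁) = (848719, 48204);  848719² − 310·48204² = 1 ✓
(848719+48204√310)^2 = 1440647881921 + 81823301352√310
(848719+48204√310)^3 = 2445410459391369679 + 138889981000287972√310
(848719+48204√310)^4 = 4150932639366927117300481 + 235757131569084991314384√310

848719 48204
1440647881921 81823301352
2445410459391369679 138889981000287972
4150932639366927117300481 235757131569084991314384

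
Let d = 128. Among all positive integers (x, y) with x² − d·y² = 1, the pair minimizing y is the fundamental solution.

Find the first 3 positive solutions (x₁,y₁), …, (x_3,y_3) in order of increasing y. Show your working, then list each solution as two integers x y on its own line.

[11; 3,5,3,22] for √128; ℓ=4 ⇒ convergent index 3
step 0: (11, 1)  from 11·(1,0) + (0,1)
step 1: (34, 3)  from 3·(11,1) + (1,0)
step 2: (181, 16)  from 5·(34,3) + (11,1)
step 3: (577, 51)  from 3·(181,16) + (34,3)
→ (577, 51).  Check: 577²=332929, 128·51²=332928, difference 1.
k=2:  x_2 = 577·577+128·51·51 = 665857,  y_2 = 577·51+51·577 = 58854
k=3:  x_3 = 577·665857+128·51·58854 = 768398401,  y_3 = 577·58854+51·665857 = 67917465

577 51
665857 58854
768398401 67917465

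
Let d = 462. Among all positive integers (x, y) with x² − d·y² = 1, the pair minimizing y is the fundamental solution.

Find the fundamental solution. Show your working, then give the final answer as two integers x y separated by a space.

[21; 2,42] for √462; ℓ=2 ⇒ convergent index 1
k=0  a_k=21  p_k/q_k = 21/1
k=1  a_k=2  p_k/q_k = 43/2
→ (43, 2).  Check: 43²=1849, 462·2²=1848, difference 1.

43 2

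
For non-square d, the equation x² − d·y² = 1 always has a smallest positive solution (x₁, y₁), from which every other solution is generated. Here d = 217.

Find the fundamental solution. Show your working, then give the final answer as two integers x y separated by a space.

3844063 260952

[14; 1,2,1,2,1,…,2,1,28] for √217; ℓ=16 ⇒ convergent index 15
step 0: (14, 1)  from 14·(1,0) + (0,1)
…
step 4: (162, 11)  from 2·(59,4) + (44,3)
…
step 6: (383, 26)  from 1·(221,15) + (162,11)
…
step 9: (139163, 9447)  from 9·(15055,1022) + (3668,249)
step 10: (154218, 10469)  from 1·(139163,9447) + (15055,1022)
…
step 12: (740980, 50301)  from 2·(293381,19916) + (154218,10469)
…
step 14: (2809702, 190735)  from 2·(1034361,70217) + (740980,50301)
step 15: (3844063, 260952)  from 1·(2809702,190735) + (1034361,70217)
(x₁, y₁) = (3844063, 260952);  3844063² − 217·260952² = 1 ✓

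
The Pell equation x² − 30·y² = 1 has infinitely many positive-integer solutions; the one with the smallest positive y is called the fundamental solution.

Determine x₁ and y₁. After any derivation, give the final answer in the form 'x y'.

11 2

√30 = [5; 2,10, …], period ℓ=2 (even) → k=1
a_0=5:  p_0=5·1+0=5,  q_0=5·0+1=1
a_1=2:  p_1=2·5+1=11,  q_1=2·1+0=2
(x₁, y₁) = (11, 2);  11² − 30·2² = 1 ✓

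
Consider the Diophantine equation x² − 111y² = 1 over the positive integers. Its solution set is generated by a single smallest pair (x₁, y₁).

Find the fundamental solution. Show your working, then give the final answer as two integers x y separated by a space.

295 28

d=111: √d = [10; 1,1,6,1,1,20] (ℓ=6, even), read p_5/q_5
step 0: (10, 1)  from 10·(1,0) + (0,1)
step 1: (11, 1)  from 1·(10,1) + (1,0)
step 2: (21, 2)  from 1·(11,1) + (10,1)
step 3: (137, 13)  from 6·(21,2) + (11,1)
step 4: (158, 15)  from 1·(137,13) + (21,2)
step 5: (295, 28)  from 1·(158,15) + (137,13)
→ (295, 28).  Check: 295²=87025, 111·28²=87024, difference 1.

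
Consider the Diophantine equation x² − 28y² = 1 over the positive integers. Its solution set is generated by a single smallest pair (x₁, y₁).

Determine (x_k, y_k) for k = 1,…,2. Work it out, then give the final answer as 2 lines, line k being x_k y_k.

127 24
32257 6096

[5; 3,2,3,10] for √28; ℓ=4 ⇒ convergent index 3
a_0=5:  p_0=5·1+0=5,  q_0=5·0+1=1
a_1=3:  p_1=3·5+1=16,  q_1=3·1+0=3
a_2=2:  p_2=2·16+5=37,  q_2=2·3+1=7
a_3=3:  p_3=3·37+16=127,  q_3=3·7+3=24
(x₁, y₁) = (127, 24);  127² − 28·24² = 1 ✓
k=2:  x_2 = 127·127+28·24·24 = 32257,  y_2 = 127·24+24·127 = 6096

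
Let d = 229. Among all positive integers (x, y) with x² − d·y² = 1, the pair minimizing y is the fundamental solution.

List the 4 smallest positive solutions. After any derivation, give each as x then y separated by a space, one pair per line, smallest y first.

√229 → a₀=15, period (7,1,1,7,30); ℓ=5 odd so k=9
step 0: (15, 1)  from 15·(1,0) + (0,1)
step 1: (106, 7)  from 7·(15,1) + (1,0)
step 2: (121, 8)  from 1·(106,7) + (15,1)
step 3: (227, 15)  from 1·(121,8) + (106,7)
step 4: (1710, 113)  from 7·(227,15) + (121,8)
step 5: (51527, 3405)  from 30·(1710,113) + (227,15)
step 6: (362399, 23948)  from 7·(51527,3405) + (1710,113)
step 7: (413926, 27353)  from 1·(362399,23948) + (51527,3405)
step 8: (776325, 51301)  from 1·(413926,27353) + (362399,23948)
step 9: (5848201, 386460)  from 7·(776325,51301) + (413926,27353)
fundamental: x₁=5848201, y₁=386460  (since 34201454936401 − 229·149351331600 = 1)
k=2:  x_2 = 5848201·5848201+229·386460·386460 = 68402909872801,  y_2 = 5848201·386460+386460·5848201 = 4520191516920
k=3:  x_3 = 5848201·68402909872801+229·386460·4520191516920 = 800067931842043513801,  y_3 = 5848201·4520191516920+386460·68402909872801 = 52869977098885735380
k=4:  x_4 = 5848201·800067931842043513801+229·386460·52869977098885735380 = 9357916158133073035999171201,  y_4 = 5848201·52869977098885735380+386460·800067931842043513801 = 618388505879356792878585840

5848201 386460
68402909872801 4520191516920
800067931842043513801 52869977098885735380
9357916158133073035999171201 618388505879356792878585840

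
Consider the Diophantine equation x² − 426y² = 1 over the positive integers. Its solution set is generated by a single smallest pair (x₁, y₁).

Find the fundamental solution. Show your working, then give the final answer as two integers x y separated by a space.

d=426: √d = [20; 1,1,1,3,2,6,2,3,1,1,1,40] (ℓ=12, even), read p_11/q_11
k=0  a_k=20  p_k/q_k = 20/1
k=1  a_k=1  p_k/q_k = 21/1
k=2  a_k=1  p_k/q_k = 41/2
k=3  a_k=1  p_k/q_k = 62/3
k=4  a_k=3  p_k/q_k = 227/11
…
k=8  a_k=3  p_k/q_k = 24809/1202
k=9  a_k=1  p_k/q_k = 31971/1549
k=10  a_k=1  p_k/q_k = 56780/2751
k=11  a_k=1  p_k/q_k = 88751/4300
fundamental: x₁=88751, y₁=4300  (since 7876740001 − 426·18490000 = 1)

88751 4300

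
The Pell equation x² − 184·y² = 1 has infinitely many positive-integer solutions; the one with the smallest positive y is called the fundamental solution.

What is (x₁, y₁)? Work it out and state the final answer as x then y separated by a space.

24335 1794

[13; 1,1,3,2,1,2,1,2,3,1,1,26] for √184; ℓ=12 ⇒ convergent index 11
a_0=13:  p_0=13·1+0=13,  q_0=13·0+1=1
a_1=1:  p_1=1·13+1=14,  q_1=1·1+0=1
a_2=1:  p_2=1·14+13=27,  q_2=1·1+1=2
…
a_5=1:  p_5=1·217+95=312,  q_5=1·16+7=23
a_6=2:  p_6=2·312+217=841,  q_6=2·23+16=62
…
a_9=3:  p_9=3·3147+1153=10594,  q_9=3·232+85=781
a_10=1:  p_10=1·10594+3147=13741,  q_10=1·781+232=1013
a_11=1:  p_11=1·13741+10594=24335,  q_11=1·1013+781=1794
(x₁, y₁) = (24335, 1794);  24335² − 184·1794² = 1 ✓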